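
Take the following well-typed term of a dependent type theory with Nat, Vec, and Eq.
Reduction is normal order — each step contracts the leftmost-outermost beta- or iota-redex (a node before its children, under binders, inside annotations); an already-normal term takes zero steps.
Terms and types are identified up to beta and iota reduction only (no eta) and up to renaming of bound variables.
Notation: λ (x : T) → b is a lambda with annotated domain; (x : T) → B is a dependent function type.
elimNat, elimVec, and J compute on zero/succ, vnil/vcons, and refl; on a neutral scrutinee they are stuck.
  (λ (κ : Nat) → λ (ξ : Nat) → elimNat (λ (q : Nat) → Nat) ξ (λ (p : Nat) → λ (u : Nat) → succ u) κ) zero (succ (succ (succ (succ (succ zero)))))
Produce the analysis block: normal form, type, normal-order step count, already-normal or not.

normal form:
  succ (succ (succ (succ (succ zero))))
inferred type:
  Nat
steps to reach normal form (normal order): 3
started in normal form: no
first contracted redex: a beta-redex


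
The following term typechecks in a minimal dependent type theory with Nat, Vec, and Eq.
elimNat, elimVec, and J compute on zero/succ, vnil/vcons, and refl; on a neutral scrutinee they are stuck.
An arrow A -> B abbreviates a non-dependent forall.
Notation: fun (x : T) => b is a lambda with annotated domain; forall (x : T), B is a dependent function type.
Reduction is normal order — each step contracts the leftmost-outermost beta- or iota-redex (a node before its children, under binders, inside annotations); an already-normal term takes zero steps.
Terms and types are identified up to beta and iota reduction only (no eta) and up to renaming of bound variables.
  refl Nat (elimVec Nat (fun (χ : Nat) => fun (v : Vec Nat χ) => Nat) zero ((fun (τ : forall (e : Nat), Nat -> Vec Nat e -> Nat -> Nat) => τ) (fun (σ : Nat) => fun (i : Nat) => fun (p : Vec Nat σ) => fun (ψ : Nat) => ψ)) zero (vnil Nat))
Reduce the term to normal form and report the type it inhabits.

normal form:
  refl Nat zero
the term's type:
  Eq Nat zero zero
observation: reduction starts at an elimVec iota-redex, and 1 normal-order step reach the normal form.


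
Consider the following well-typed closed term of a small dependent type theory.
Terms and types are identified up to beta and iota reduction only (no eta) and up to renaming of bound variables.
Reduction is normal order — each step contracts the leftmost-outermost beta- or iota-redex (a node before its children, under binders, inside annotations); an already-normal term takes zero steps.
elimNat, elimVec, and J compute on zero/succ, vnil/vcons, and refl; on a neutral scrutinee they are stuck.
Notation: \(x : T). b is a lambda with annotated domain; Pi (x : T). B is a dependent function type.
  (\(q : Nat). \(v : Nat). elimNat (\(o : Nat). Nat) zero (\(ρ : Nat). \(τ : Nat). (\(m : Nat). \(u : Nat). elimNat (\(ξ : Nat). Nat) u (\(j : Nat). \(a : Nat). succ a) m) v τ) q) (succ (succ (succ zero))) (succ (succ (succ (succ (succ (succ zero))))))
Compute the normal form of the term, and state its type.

resulting normal form:
  succ (succ (succ (succ (succ (succ (succ (succ (succ (succ (succ (succ (succ (succ (succ (succ (succ (succ zero)))))))))))))))))
the term's type:
  Nat
observation: contracting a beta-redex first, the term normalizes in 75 steps.


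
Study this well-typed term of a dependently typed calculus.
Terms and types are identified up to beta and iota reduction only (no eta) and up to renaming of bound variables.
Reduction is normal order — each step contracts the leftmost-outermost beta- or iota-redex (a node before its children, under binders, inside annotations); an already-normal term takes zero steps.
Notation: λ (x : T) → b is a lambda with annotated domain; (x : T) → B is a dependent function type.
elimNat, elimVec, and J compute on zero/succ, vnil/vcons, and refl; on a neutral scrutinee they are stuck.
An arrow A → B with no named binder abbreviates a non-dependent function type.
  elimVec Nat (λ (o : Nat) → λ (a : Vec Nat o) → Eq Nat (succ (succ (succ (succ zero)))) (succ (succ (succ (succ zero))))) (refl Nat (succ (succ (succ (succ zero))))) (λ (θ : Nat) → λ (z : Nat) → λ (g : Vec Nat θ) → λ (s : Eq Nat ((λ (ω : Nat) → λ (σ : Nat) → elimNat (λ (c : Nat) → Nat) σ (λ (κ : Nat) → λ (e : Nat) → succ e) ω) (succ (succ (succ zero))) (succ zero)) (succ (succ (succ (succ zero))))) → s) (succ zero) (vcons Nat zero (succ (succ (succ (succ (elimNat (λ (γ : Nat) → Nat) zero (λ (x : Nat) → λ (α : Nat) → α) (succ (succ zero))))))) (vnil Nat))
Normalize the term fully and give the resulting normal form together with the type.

resulting normal form:
  refl Nat (succ (succ (succ (succ zero))))
type:
  Eq Nat (succ (succ (succ (succ zero)))) (succ (succ (succ (succ zero))))
observation: the first redex contracted is an elimVec iota-redex; the normal form is reached in 6 normal-order steps.


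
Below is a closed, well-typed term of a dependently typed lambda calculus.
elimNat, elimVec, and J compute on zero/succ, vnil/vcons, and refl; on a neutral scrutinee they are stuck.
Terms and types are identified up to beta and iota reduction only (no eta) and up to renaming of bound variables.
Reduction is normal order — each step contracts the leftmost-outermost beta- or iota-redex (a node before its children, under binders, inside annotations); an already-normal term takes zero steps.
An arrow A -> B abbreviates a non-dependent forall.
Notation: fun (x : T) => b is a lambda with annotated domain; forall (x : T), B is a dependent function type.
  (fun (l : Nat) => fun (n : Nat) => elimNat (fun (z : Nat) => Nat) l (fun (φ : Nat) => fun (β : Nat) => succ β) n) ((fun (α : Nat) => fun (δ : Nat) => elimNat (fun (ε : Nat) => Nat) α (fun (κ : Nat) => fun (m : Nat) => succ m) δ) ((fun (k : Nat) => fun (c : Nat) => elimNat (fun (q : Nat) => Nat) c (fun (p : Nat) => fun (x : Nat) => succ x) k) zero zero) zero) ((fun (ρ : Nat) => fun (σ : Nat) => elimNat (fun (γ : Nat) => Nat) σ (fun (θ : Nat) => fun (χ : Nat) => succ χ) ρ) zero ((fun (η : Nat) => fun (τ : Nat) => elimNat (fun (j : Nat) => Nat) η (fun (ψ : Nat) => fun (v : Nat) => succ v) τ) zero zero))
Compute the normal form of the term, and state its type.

reduced normal form:
  zero
the term's type:
  Nat


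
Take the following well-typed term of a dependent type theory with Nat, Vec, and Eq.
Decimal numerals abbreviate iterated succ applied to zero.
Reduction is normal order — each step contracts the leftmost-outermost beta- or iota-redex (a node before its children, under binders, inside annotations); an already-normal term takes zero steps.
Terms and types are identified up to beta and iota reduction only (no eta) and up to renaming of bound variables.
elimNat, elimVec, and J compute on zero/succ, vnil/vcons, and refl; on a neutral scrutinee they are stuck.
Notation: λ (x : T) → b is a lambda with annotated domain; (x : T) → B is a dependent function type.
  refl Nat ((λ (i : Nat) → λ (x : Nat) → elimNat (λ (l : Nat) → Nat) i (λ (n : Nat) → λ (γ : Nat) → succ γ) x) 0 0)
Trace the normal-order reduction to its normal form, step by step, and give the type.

normal-order reduction:
  refl Nat ((λ (i : Nat) → λ (x : Nat) → elimNat (λ (l : Nat) → Nat) i (λ (n : Nat) → λ (γ : Nat) → succ γ) x) 0 0)
  ~> refl Nat ((λ (i : Nat) → elimNat (λ (x : Nat) → Nat) 0 (λ (l : Nat) → λ (n : Nat) → succ n) i) 0)
  ~> refl Nat (elimNat (λ (i : Nat) → Nat) 0 (λ (x : Nat) → λ (l : Nat) → succ l) 0)
  ~> refl Nat 0
the term's type:
  Eq Nat 0 0


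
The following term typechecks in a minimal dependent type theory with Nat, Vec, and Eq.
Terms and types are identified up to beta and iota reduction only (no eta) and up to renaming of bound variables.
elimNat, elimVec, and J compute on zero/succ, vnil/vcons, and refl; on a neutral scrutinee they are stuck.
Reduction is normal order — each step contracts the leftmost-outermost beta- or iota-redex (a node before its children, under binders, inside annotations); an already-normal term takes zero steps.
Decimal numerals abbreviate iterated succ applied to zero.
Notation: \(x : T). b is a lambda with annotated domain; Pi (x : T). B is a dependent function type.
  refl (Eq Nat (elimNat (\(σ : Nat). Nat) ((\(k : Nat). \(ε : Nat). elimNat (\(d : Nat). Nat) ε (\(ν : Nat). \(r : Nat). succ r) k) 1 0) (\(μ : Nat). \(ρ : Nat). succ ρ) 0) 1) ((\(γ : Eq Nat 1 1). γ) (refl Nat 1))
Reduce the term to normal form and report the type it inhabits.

resulting normal form:
  refl (Eq Nat 1 1) (refl Nat 1)
type:
  Eq (Eq Nat 1 1) (refl Nat 1) (refl Nat 1)


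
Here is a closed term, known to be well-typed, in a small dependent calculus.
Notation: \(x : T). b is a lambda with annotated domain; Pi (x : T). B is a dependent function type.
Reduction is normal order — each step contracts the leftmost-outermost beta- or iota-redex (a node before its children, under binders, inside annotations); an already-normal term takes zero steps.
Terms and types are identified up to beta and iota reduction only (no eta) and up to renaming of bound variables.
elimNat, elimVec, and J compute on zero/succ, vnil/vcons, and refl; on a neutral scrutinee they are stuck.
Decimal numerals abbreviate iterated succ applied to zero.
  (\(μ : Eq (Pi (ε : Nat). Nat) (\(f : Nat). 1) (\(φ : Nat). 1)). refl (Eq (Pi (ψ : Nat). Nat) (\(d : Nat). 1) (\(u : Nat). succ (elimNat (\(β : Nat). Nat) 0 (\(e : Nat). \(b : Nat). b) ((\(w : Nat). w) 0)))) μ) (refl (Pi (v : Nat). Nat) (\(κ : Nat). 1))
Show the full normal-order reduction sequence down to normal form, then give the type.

normal-order reduction sequence:
  (\(μ : Eq (Pi (ε : Nat). Nat) (\(f : Nat). 1) (\(φ : Nat). 1)). refl (Eq (Pi (ψ : Nat). Nat) (\(d : Nat). 1) (\(u : Nat). succ (elimNat (\(β : Nat). Nat) 0 (\(e : Nat). \(b : Nat). b) ((\(w : Nat). w) 0)))) μ) (refl (Pi (v : Nat). Nat) (\(κ : Nat). 1))
  ~> refl (Eq (Pi (μ : Nat). Nat) (\(ε : Nat). 1) (\(f : Nat). succ (elimNat (\(φ : Nat). Nat) 0 (\(ψ : Nat). \(d : Nat). d) ((\(u : Nat). u) 0)))) (refl (Pi (β : Nat). Nat) (\(e : Nat). 1))
  ~> refl (Eq (Pi (μ : Nat). Nat) (\(ε : Nat). 1) (\(f : Nat). succ (elimNat (\(φ : Nat). Nat) 0 (\(ψ : Nat). \(d : Nat). d) 0))) (refl (Pi (u : Nat). Nat) (\(β : Nat). 1))
  ~> refl (Eq (Pi (μ : Nat). Nat) (\(ε : Nat). 1) (\(f : Nat). 1)) (refl (Pi (φ : Nat). Nat) (\(ψ : Nat). 1))
the term's type:
  Eq (Eq (Pi (μ : Nat). Nat) (\(ε : Nat). 1) (\(f : Nat). 1)) (refl (Pi (φ : Nat). Nat) (\(ψ : Nat). 1)) (refl (Pi (d : Nat). Nat) (\(u : Nat). 1))


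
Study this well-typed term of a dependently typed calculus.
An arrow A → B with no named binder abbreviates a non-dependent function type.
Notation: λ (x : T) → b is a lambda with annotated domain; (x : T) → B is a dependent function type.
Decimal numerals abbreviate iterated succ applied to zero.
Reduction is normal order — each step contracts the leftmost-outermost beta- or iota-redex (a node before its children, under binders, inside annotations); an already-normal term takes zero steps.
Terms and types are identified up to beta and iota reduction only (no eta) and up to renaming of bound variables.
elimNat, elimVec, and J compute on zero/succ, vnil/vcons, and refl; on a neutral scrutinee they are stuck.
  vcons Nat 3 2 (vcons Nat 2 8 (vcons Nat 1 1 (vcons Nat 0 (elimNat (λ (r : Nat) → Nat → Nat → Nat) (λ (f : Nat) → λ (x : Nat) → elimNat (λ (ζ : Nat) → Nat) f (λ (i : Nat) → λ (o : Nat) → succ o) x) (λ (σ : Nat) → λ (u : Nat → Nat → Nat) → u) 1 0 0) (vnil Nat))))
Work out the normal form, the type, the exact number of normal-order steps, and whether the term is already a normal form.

normal form:
  vcons Nat 3 2 (vcons Nat 2 8 (vcons Nat 1 1 (vcons Nat 0 0 (vnil Nat))))
the term's type:
  Vec Nat 4
normal-order step count: 7
term was already normal: no
first redex: an elimNat iota-redex


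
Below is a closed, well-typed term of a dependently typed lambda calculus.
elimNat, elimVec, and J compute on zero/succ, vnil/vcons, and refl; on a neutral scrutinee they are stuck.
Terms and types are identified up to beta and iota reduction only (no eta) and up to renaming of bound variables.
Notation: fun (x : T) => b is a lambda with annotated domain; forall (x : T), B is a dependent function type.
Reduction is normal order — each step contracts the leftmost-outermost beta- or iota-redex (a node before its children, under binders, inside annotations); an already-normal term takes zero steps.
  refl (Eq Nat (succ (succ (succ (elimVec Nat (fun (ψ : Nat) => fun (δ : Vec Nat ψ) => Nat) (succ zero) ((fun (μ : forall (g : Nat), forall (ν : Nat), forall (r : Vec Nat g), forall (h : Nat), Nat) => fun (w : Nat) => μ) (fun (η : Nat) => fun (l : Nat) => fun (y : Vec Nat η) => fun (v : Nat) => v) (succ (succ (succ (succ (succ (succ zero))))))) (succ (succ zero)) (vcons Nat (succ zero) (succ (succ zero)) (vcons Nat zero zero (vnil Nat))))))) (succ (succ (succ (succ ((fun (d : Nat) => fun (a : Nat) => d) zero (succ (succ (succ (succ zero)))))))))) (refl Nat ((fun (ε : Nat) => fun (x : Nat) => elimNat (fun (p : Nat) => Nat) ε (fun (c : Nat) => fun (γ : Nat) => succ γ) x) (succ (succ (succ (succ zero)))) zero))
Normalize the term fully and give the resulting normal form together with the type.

normal form:
  refl (Eq Nat (succ (succ (succ (succ zero)))) (succ (succ (succ (succ zero))))) (refl Nat (succ (succ (succ (succ zero)))))
inferred type:
  Eq (Eq Nat (succ (succ (succ (succ zero)))) (succ (succ (succ (succ zero))))) (refl Nat (succ (succ (succ (succ zero))))) (refl Nat (succ (succ (succ (succ zero)))))


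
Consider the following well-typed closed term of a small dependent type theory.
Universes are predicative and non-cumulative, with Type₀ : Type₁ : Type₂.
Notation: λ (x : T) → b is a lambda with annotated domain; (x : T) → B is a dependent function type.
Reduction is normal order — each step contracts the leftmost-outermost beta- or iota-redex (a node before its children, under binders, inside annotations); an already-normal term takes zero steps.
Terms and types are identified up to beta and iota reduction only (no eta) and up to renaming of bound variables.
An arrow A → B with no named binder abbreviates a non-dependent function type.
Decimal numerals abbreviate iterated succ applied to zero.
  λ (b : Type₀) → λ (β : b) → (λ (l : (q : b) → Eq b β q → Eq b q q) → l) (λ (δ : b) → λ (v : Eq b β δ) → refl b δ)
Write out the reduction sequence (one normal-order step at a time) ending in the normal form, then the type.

normal-order reduction:
  λ (b : Type₀) → λ (β : b) → (λ (l : (q : b) → Eq b β q → Eq b q q) → l) (λ (δ : b) → λ (v : Eq b β δ) → refl b δ)
  ~> λ (b : Type₀) → λ (β : b) → λ (l : b) → λ (q : Eq b β l) → refl b l
inferred type:
  (b : Type₀) → (β : b) → (l : b) → Eq b β l → Eq b l l


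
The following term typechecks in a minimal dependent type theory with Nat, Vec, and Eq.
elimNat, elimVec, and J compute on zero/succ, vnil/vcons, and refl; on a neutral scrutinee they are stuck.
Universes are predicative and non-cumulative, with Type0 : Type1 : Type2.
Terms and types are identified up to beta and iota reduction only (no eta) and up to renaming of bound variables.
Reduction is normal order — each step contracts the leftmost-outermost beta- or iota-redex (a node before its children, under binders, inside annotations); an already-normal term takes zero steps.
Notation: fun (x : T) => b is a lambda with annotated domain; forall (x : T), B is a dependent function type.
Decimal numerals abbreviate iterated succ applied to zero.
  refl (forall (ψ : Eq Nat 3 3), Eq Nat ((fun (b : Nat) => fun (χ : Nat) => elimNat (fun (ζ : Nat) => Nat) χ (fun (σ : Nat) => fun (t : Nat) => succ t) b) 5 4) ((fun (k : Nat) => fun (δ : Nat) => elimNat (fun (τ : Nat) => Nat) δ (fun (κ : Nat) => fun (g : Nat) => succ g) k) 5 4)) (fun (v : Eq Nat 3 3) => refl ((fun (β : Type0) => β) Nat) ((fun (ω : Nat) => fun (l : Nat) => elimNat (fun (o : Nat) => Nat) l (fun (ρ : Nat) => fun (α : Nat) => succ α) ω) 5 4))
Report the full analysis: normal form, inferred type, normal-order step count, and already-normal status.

reduced normal form:
  refl (forall (ψ : Eq Nat 3 3), Eq Nat 9 9) (fun (b : Eq Nat 3 3) => refl Nat 9)
type:
  Eq (forall (ψ : Eq Nat 3 3), Eq Nat 9 9) (fun (b : Eq Nat 3 3) => refl Nat 9) (fun (χ : Eq Nat 3 3) => refl Nat 9)
reduction steps (normal order): 55
started in normal form: no
first contracted redex: a beta-redex


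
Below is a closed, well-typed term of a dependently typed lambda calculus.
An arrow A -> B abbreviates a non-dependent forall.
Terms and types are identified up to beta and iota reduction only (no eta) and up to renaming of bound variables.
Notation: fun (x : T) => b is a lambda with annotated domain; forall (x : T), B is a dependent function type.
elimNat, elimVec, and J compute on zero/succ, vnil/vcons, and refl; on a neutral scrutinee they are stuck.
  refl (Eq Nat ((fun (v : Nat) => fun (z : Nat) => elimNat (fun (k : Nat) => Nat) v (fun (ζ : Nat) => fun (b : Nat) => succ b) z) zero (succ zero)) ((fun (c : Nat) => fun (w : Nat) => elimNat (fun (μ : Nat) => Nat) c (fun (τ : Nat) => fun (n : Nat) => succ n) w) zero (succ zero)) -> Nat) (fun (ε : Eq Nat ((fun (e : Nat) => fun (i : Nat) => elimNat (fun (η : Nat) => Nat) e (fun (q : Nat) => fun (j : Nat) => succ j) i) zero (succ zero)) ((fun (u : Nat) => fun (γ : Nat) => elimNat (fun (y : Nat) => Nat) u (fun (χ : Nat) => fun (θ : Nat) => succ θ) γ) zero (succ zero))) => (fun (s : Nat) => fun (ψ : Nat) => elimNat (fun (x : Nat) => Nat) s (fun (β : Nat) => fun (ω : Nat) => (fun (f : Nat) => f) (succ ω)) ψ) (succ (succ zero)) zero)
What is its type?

type:
  Eq (Eq Nat (succ zero) (succ zero) -> Nat) (fun (v : Eq Nat (succ zero) (succ zero)) => succ (succ zero)) (fun (z : Eq Nat (succ zero) (succ zero)) => succ (succ zero))


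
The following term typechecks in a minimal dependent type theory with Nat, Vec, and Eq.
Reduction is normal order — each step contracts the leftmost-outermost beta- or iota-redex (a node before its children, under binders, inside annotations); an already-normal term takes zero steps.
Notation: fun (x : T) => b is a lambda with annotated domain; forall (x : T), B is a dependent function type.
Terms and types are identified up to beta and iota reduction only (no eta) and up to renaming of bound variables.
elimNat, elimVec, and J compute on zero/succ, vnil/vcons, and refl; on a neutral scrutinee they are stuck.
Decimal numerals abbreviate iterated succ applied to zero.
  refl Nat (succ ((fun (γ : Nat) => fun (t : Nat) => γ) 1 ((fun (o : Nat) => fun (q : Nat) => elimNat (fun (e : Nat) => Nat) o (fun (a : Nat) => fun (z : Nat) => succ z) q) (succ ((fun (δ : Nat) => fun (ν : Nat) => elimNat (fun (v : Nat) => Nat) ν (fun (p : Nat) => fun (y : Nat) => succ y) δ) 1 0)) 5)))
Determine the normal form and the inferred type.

resulting normal form:
  refl Nat 2
inferred type:
  Eq Nat 2 2
observation: 2 normal-order steps separate the term from its normal form.


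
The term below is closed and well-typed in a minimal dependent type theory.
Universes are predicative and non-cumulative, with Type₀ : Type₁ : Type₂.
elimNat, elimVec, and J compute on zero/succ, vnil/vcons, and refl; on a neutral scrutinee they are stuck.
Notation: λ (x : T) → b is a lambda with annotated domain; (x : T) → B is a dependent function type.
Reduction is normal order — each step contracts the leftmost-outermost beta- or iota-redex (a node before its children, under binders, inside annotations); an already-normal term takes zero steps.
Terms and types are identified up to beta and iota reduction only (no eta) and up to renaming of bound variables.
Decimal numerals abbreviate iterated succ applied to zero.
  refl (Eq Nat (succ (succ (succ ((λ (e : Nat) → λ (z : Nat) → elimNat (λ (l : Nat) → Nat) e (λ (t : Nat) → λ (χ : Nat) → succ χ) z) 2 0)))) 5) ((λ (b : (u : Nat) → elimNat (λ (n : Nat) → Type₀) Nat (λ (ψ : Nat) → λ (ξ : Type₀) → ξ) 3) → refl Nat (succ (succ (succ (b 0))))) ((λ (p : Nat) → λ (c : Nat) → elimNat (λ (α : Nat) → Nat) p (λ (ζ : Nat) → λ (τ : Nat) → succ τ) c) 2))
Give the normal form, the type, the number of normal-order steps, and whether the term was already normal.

normal form:
  refl (Eq Nat 5 5) (refl Nat 5)
type:
  Eq (Eq Nat 5 5) (refl Nat 5) (refl Nat 5)
steps to reach normal form (normal order): 7
already normal: no
first contracted redex: a beta-redex


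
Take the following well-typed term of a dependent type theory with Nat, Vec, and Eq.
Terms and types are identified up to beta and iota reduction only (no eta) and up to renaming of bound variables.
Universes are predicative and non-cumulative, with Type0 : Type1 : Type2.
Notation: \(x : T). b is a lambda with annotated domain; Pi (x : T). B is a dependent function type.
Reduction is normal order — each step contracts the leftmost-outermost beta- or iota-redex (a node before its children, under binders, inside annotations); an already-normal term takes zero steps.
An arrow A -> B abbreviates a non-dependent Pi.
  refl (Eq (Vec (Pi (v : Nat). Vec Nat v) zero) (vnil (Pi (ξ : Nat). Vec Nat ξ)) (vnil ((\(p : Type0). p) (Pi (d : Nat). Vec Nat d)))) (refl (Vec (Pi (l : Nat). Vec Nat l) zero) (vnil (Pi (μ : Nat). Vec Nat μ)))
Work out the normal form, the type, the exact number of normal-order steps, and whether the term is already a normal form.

normal form:
  refl (Eq (Vec (Pi (v : Nat). Vec Nat v) zero) (vnil (Pi (ξ : Nat). Vec Nat ξ)) (vnil (Pi (p : Nat). Vec Nat p))) (refl (Vec (Pi (d : Nat). Vec Nat d) zero) (vnil (Pi (l : Nat). Vec Nat l)))
type:
  Eq (Eq (Vec (Pi (v : Nat). Vec Nat v) zero) (vnil (Pi (ξ : Nat). Vec Nat ξ)) (vnil (Pi (p : Nat). Vec Nat p))) (refl (Vec (Pi (d : Nat). Vec Nat d) zero) (vnil (Pi (l : Nat). Vec Nat l))) (refl (Vec (Pi (μ : Nat). Vec Nat μ) zero) (vnil (Pi (ζ : Nat). Vec Nat ζ)))
reduction steps (normal order): 1
already normal: no
first redex: a beta-redex


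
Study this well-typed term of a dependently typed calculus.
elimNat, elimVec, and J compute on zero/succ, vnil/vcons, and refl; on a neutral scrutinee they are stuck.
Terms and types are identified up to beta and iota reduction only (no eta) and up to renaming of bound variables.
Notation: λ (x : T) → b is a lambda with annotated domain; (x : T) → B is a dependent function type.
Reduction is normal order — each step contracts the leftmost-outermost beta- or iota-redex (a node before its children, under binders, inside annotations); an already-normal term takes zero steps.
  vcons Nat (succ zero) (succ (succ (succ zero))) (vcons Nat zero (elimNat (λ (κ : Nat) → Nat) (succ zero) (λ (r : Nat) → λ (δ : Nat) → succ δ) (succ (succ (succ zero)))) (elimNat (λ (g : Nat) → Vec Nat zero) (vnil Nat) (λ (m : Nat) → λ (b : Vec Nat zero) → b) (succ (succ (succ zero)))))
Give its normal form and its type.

reduced normal form:
  vcons Nat (succ zero) (succ (succ (succ zero))) (vcons Nat zero (succ (succ (succ (succ zero)))) (vnil Nat))
type:
  Vec Nat (succ (succ zero))


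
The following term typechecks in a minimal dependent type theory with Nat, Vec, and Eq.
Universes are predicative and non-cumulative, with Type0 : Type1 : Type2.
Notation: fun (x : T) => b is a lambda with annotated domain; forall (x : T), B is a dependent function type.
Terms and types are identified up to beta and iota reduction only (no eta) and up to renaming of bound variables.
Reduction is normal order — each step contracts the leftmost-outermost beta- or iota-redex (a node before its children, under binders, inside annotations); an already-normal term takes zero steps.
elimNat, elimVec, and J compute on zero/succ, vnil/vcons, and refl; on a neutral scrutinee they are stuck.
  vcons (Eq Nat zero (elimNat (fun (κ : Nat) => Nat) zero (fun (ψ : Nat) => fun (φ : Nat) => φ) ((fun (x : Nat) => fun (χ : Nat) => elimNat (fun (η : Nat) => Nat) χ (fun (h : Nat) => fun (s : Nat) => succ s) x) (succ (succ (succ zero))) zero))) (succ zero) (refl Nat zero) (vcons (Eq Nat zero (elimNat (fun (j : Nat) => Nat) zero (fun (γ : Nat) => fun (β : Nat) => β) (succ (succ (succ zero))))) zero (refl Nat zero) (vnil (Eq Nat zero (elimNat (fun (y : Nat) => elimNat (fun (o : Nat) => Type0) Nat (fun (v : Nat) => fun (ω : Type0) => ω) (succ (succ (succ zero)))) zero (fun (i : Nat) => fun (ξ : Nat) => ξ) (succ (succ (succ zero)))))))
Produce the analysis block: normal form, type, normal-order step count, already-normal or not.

reduced normal form:
  vcons (Eq Nat zero zero) (succ zero) (refl Nat zero) (vcons (Eq Nat zero zero) zero (refl Nat zero) (vnil (Eq Nat zero zero)))
type:
  Vec (Eq Nat zero zero) (succ (succ zero))
reduction steps (normal order): 42
started in normal form: no
first redex: a beta-redex


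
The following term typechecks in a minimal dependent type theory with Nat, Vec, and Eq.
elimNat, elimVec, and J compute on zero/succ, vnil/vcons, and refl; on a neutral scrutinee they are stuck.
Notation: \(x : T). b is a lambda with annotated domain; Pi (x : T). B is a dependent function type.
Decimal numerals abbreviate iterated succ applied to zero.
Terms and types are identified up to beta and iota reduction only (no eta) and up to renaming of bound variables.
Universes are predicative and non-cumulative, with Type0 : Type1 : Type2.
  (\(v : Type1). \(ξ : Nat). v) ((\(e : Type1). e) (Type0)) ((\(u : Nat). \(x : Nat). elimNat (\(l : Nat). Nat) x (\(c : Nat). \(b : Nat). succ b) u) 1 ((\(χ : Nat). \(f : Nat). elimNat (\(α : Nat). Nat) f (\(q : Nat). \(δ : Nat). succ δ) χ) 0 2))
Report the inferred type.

the term's type:
  Type1


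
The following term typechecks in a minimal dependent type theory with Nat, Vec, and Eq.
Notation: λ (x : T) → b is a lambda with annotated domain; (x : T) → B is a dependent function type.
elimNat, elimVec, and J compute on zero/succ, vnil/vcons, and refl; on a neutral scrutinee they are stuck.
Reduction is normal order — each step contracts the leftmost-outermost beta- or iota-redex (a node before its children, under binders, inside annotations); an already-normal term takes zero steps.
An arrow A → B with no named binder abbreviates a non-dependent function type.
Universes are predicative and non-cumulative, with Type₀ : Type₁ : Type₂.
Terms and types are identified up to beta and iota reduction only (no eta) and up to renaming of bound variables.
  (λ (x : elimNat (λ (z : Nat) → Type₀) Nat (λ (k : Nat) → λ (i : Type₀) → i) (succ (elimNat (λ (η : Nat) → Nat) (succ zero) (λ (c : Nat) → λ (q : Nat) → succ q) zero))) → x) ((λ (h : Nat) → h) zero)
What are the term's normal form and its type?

reduced normal form:
  zero
inferred type:
  Nat
observation: 2 normal-order steps separate the term from its normal form.


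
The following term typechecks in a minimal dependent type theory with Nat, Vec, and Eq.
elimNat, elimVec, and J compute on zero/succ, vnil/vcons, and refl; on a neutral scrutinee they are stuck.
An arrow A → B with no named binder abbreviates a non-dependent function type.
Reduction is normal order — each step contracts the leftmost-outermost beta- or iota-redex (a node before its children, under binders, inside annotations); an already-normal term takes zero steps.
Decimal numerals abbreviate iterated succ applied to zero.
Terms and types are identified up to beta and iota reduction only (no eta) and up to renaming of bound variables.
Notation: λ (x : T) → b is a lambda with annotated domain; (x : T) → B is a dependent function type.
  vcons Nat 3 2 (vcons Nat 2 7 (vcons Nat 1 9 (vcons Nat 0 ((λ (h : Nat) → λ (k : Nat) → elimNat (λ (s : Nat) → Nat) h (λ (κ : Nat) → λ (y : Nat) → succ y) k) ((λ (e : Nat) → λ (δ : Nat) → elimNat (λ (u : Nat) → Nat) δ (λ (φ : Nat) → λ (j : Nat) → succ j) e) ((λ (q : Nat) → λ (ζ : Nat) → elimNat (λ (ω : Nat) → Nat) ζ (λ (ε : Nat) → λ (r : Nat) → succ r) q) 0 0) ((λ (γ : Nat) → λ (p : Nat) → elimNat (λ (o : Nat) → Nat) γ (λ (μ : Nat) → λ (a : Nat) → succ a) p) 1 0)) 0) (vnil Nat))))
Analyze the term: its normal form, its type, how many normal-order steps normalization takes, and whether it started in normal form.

reduced normal form:
  vcons Nat 3 2 (vcons Nat 2 7 (vcons Nat 1 9 (vcons Nat 0 1 (vnil Nat))))
inferred type:
  Vec Nat 4
reduction steps (normal order): 12
started in normal form: no
first contracted redex: a beta-redex


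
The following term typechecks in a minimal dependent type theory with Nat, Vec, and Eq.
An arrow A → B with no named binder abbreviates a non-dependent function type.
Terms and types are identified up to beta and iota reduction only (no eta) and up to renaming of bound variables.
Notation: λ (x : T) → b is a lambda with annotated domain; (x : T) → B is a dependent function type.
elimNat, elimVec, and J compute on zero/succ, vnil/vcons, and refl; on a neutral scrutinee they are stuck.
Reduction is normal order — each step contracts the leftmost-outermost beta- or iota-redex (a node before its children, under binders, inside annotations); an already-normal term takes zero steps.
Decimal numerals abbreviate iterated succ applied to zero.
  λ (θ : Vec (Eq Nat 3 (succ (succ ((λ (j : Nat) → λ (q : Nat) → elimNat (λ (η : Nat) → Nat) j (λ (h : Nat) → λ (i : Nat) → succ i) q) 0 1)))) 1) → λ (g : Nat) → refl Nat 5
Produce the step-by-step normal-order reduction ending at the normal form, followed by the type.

reduction (normal order):
  λ (θ : Vec (Eq Nat 3 (succ (succ ((λ (j : Nat) → λ (q : Nat) → elimNat (λ (η : Nat) → Nat) j (λ (h : Nat) → λ (i : Nat) → succ i) q) 0 1)))) 1) → λ (g : Nat) → refl Nat 5
  ~> λ (θ : Vec (Eq Nat 3 (succ (succ ((λ (j : Nat) → elimNat (λ (q : Nat) → Nat) 0 (λ (η : Nat) → λ (h : Nat) → succ h) j) 1)))) 1) → λ (i : Nat) → refl Nat 5
  ~> λ (θ : Vec (Eq Nat 3 (succ (succ (elimNat (λ (j : Nat) → Nat) 0 (λ (q : Nat) → λ (η : Nat) → succ η) 1)))) 1) → λ (h : Nat) → refl Nat 5
  ~> λ (θ : Vec (Eq Nat 3 (succ (succ ((λ (j : Nat) → λ (q : Nat) → succ q) 0 (elimNat (λ (η : Nat) → Nat) 0 (λ (h : Nat) → λ (i : Nat) → succ i) 0))))) 1) → λ (g : Nat) → refl Nat 5
  ~> λ (θ : Vec (Eq Nat 3 (succ (succ ((λ (j : Nat) → succ j) (elimNat (λ (q : Nat) → Nat) 0 (λ (η : Nat) → λ (h : Nat) → succ h) 0))))) 1) → λ (i : Nat) → refl Nat 5
  ~> λ (θ : Vec (Eq Nat 3 (succ (succ (succ (elimNat (λ (j : Nat) → Nat) 0 (λ (q : Nat) → λ (η : Nat) → succ η) 0))))) 1) → λ (h : Nat) → refl Nat 5
  ~> λ (θ : Vec (Eq Nat 3 3) 1) → λ (j : Nat) → refl Nat 5
the term's type:
  Vec (Eq Nat 3 3) 1 → Nat → Eq Nat 5 5


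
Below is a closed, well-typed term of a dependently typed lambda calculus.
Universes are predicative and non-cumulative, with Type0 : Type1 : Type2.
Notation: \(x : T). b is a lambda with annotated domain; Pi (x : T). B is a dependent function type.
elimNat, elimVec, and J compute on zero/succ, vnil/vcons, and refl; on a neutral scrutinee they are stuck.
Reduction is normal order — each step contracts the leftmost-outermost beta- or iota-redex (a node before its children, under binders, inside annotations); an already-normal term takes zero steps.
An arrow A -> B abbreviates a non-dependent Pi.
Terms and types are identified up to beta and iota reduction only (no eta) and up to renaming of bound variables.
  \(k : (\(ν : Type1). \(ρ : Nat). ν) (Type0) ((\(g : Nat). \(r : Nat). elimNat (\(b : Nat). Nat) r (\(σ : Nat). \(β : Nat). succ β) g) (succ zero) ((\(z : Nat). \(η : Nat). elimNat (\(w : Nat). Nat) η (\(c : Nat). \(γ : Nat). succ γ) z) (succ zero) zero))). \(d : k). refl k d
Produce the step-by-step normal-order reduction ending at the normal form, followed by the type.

normal-order reduction:
  \(k : (\(ν : Type1). \(ρ : Nat). ν) (Type0) ((\(g : Nat). \(r : Nat). elimNat (\(b : Nat). Nat) r (\(σ : Nat). \(β : Nat). succ β) g) (succ zero) ((\(z : Nat). \(η : Nat). elimNat (\(w : Nat). Nat) η (\(c : Nat). \(γ : Nat). succ γ) z) (succ zero) zero))). \(d : k). refl k d
  ~> \(k : (\(ν : Nat). Type0) ((\(ρ : Nat). \(g : Nat). elimNat (\(r : Nat). Nat) g (\(b : Nat). \(σ : Nat). succ σ) ρ) (succ zero) ((\(β : Nat). \(z : Nat). elimNat (\(η : Nat). Nat) z (\(w : Nat). \(c : Nat). succ c) β) (succ zero) zero))). \(γ : k). refl k γ
  ~> \(k : Type0). \(ν : k). refl k ν
the term's type:
  Pi (k : Type0). Pi (ν : k). Eq k ν ν


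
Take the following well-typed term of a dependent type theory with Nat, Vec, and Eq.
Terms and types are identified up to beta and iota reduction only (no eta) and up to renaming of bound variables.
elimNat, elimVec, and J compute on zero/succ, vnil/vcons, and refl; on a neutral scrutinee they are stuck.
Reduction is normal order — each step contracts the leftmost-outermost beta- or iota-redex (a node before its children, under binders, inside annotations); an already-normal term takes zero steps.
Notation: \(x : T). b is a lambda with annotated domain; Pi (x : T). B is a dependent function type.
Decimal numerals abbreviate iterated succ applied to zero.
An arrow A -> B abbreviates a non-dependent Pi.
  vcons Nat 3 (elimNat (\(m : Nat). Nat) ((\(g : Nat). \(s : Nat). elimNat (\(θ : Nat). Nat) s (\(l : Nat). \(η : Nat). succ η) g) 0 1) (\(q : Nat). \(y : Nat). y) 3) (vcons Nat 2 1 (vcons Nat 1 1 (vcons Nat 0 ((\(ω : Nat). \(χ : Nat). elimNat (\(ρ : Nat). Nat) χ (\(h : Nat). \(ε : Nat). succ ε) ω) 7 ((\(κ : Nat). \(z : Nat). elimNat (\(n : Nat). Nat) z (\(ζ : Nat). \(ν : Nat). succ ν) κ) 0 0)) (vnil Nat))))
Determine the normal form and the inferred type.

normal form:
  vcons Nat 3 1 (vcons Nat 2 1 (vcons Nat 1 1 (vcons Nat 0 7 (vnil Nat))))
inferred type:
  Vec Nat 4
observation: 40 normal-order steps separate the term from its normal form.


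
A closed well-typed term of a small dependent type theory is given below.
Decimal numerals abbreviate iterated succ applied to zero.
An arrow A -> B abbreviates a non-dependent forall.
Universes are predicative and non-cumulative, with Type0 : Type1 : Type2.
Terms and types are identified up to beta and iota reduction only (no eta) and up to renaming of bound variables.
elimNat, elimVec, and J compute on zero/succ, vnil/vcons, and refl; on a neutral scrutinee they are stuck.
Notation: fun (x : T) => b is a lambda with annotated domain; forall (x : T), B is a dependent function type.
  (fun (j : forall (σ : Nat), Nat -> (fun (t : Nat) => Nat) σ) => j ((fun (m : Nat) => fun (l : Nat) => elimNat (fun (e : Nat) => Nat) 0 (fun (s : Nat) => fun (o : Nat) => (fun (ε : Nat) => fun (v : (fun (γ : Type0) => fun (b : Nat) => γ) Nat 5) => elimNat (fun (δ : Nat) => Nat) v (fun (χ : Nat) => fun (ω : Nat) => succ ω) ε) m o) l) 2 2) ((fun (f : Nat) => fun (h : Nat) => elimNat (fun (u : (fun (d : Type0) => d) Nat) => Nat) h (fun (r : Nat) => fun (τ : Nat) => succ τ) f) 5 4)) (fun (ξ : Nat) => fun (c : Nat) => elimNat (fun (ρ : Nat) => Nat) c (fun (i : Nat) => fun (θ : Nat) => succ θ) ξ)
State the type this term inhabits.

the term's type:
  Nat


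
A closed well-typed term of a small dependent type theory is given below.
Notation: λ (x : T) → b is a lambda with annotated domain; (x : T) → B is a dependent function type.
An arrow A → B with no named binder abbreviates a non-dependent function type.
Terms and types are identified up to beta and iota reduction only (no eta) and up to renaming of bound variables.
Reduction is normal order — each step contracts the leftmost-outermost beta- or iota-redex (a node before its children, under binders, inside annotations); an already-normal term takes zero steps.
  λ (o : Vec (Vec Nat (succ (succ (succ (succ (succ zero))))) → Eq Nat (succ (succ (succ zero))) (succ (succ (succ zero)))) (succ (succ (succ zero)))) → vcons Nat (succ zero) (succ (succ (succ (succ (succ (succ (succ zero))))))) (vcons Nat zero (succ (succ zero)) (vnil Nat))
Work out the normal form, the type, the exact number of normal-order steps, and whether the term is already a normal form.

reduced normal form:
  λ (o : Vec (Vec Nat (succ (succ (succ (succ (succ zero))))) → Eq Nat (succ (succ (succ zero))) (succ (succ (succ zero)))) (succ (succ (succ zero)))) → vcons Nat (succ zero) (succ (succ (succ (succ (succ (succ (succ zero))))))) (vcons Nat zero (succ (succ zero)) (vnil Nat))
type:
  Vec (Vec Nat (succ (succ (succ (succ (succ zero))))) → Eq Nat (succ (succ (succ zero))) (succ (succ (succ zero)))) (succ (succ (succ zero))) → Vec Nat (succ (succ zero))
reduction steps (normal order): 0
started in normal form: yes


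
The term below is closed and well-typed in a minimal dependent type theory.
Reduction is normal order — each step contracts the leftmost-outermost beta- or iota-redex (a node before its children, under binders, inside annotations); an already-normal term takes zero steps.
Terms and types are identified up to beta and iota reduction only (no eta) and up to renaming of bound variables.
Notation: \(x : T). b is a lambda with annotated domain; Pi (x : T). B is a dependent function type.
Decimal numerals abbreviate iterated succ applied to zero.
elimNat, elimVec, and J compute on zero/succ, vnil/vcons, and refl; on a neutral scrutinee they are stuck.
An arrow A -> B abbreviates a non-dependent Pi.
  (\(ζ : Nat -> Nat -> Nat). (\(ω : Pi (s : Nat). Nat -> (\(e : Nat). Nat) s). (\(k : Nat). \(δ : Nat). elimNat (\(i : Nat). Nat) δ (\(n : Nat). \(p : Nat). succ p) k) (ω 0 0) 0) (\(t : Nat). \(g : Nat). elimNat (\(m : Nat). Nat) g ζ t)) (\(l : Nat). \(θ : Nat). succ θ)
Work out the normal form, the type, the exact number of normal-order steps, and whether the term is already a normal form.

resulting normal form:
  0
inferred type:
  Nat
normal-order step count: 8
term was already normal: no
first redex: a beta-redex


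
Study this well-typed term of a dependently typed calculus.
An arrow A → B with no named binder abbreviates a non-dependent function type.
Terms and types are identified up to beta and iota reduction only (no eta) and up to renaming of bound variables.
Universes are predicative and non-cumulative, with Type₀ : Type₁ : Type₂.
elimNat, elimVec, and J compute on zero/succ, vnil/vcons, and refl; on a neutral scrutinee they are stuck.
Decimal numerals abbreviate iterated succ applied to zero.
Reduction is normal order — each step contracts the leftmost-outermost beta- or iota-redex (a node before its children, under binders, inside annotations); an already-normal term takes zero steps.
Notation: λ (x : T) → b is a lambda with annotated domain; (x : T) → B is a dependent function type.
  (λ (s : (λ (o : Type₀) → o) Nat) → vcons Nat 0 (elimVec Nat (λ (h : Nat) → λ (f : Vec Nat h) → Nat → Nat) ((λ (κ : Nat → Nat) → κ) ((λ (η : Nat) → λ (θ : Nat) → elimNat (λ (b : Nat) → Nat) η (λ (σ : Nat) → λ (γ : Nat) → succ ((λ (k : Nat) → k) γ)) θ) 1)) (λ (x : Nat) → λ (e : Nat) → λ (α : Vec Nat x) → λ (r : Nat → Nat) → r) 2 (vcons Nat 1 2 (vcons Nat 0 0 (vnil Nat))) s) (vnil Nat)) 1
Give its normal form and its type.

resulting normal form:
  vcons Nat 0 2 (vnil Nat)
type:
  Vec Nat 1
observation: the leftmost-outermost redex is a beta-redex, and normalization takes 20 steps.


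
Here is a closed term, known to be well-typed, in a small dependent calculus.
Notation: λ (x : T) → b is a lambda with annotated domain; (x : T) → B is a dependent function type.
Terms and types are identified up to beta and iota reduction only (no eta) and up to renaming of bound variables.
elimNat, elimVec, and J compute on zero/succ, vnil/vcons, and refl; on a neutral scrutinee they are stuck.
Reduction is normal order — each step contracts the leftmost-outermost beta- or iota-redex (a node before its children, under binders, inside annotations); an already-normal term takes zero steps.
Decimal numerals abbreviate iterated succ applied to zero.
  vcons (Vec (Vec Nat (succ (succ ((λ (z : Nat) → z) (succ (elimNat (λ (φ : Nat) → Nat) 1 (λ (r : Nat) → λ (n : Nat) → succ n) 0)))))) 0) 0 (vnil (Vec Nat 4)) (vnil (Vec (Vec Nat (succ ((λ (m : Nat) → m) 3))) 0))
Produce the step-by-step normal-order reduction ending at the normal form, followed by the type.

reduction (normal order):
  vcons (Vec (Vec Nat (succ (succ ((λ (z : Nat) → z) (succ (elimNat (λ (φ : Nat) → Nat) 1 (λ (r : Nat) → λ (n : Nat) → succ n) 0)))))) 0) 0 (vnil (Vec Nat 4)) (vnil (Vec (Vec Nat (succ ((λ (m : Nat) → m) 3))) 0))
  ~> vcons (Vec (Vec Nat (succ (succ (succ (elimNat (λ (z : Nat) → Nat) 1 (λ (φ : Nat) → λ (r : Nat) → succ r) 0))))) 0) 0 (vnil (Vec Nat 4)) (vnil (Vec (Vec Nat (succ ((λ (n : Nat) → n) 3))) 0))
  ~> vcons (Vec (Vec Nat 4) 0) 0 (vnil (Vec Nat 4)) (vnil (Vec (Vec Nat (succ ((λ (z : Nat) → z) 3))) 0))
  ~> vcons (Vec (Vec Nat 4) 0) 0 (vnil (Vec Nat 4)) (vnil (Vec (Vec Nat 4) 0))
inferred type:
  Vec (Vec (Vec Nat 4) 0) 1
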